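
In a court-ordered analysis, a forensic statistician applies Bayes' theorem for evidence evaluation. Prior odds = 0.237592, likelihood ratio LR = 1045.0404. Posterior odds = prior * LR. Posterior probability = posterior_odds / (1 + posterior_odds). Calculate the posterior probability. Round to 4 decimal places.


Bayesian evidence evaluation:
Posterior odds = prior_odds * LR = 0.237592 * 1045.0404 = 248.2932
Posterior probability = posterior_odds / (1 + posterior_odds)
= 248.2932 / (1 + 248.2932)
= 248.2932 / 249.2932
= 0.9960

0.9960


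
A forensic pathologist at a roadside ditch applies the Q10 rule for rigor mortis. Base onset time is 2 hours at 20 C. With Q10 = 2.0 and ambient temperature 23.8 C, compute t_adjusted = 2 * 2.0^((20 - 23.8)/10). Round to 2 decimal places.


Rigor mortis time adjustment:
Exponent = (T_ref - T_actual) / 10 = (20 - 23.8) / 10 = -0.38
Q10 factor = 2.0^-0.38 = 0.76844
t_adjusted = 2 * 0.76844 = 1.54 hours

1.54


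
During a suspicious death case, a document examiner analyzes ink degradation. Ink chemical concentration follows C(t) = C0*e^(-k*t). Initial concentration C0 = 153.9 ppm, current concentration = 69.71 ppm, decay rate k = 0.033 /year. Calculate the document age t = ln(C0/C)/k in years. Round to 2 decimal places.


Document age estimation:
C0/C = 153.9 / 69.71 = 2.207718
ln(C0/C) = 0.791959
t = 0.791959 / 0.033 = 24.00 years

24.00


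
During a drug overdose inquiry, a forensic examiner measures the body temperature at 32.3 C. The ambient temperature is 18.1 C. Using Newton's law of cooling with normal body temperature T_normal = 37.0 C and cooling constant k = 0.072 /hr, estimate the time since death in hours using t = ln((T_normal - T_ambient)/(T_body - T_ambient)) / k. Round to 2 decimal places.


Using Newton's law of cooling:
t = ln((T_normal - T_ambient) / (T_body - T_ambient)) / k
T_normal - T_ambient = 18.9
T_body - T_ambient = 14.2
Ratio = 1.330986
ln(ratio) = 0.28592
t = 0.28592 / 0.072 = 3.97 hours

3.97


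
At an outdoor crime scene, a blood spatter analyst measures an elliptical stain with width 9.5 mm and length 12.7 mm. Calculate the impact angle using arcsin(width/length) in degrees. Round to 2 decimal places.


Blood spatter impact angle calculation:
width / length = 9.5 / 12.7 = 0.748031
angle = arcsin(0.748031)
angle = 48.42 degrees

48.42


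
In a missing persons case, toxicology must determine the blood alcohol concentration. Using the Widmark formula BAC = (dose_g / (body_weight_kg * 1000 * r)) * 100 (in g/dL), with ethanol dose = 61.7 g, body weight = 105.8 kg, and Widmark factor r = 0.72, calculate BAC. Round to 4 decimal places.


Applying the Widmark formula:
BAC = (dose_g / (body_wt * 1000 * r)) * 100
Denominator = 105.8 * 1000 * 0.72 = 76176
BAC = (61.7 / 76176) * 100
BAC = 0.0810 g/dL

0.0810


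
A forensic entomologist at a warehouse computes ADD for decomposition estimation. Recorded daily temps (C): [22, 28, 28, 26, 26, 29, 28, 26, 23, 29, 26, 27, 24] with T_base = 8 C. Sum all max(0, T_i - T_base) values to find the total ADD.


Computing ADD day by day:
Day 1: max(0, 22 - 8) = 14
Day 2: max(0, 28 - 8) = 20
Day 3: max(0, 28 - 8) = 20
Day 4: max(0, 26 - 8) = 18
Day 5: max(0, 26 - 8) = 18
Day 6: max(0, 29 - 8) = 21
Day 7: max(0, 28 - 8) = 20
Day 8: max(0, 26 - 8) = 18
Day 9: max(0, 23 - 8) = 15
Day 10: max(0, 29 - 8) = 21
Day 11: max(0, 26 - 8) = 18
Day 12: max(0, 27 - 8) = 19
Day 13: max(0, 24 - 8) = 16
Total ADD = 238

238


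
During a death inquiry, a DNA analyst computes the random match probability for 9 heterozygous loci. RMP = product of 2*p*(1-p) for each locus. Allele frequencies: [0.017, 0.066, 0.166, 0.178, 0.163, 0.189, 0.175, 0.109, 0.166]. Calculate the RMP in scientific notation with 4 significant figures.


Computing RMP for 9 loci:
Locus 1: 2 * 0.017 * 0.983 = 0.033422
Locus 2: 2 * 0.066 * 0.934 = 0.123288
Locus 3: 2 * 0.166 * 0.834 = 0.276888
Locus 4: 2 * 0.178 * 0.822 = 0.292632
Locus 5: 2 * 0.163 * 0.837 = 0.272862
Locus 6: 2 * 0.189 * 0.811 = 0.306558
Locus 7: 2 * 0.175 * 0.825 = 0.28875
Locus 8: 2 * 0.109 * 0.891 = 0.194238
Locus 9: 2 * 0.166 * 0.834 = 0.276888
RMP = 4.337e-07

4.337e-07


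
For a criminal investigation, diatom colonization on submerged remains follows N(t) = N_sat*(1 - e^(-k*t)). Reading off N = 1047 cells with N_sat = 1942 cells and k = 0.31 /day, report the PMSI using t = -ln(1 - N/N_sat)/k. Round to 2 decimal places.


PMSI from diatom colonization curve:
N / N_sat = 1047 / 1942 = 0.539135
1 - N/N_sat = 0.460865
ln(1 - N/N_sat) = -0.77465
t = -ln(1 - N/N_sat) / k = -(-0.77465) / 0.31 = 2.50 days

2.50


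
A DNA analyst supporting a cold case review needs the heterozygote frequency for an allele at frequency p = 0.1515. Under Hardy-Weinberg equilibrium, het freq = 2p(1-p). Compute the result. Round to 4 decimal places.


Hardy-Weinberg heterozygote frequency:
q = 1 - p = 1 - 0.1515 = 0.8485
2pq = 2 * 0.1515 * 0.8485 = 0.2571

0.2571


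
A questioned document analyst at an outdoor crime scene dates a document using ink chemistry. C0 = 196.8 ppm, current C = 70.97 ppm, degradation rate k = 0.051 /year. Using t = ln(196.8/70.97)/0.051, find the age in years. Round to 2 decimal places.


Document age estimation:
C0/C = 196.8 / 70.97 = 2.773003
ln(C0/C) = 1.019931
t = 1.019931 / 0.051 = 20.00 years

20.00


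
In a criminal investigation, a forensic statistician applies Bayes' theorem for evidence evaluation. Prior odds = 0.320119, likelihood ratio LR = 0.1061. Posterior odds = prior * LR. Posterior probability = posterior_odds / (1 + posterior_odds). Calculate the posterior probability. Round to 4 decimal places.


Bayesian evidence evaluation:
Posterior odds = prior_odds * LR = 0.320119 * 0.1061 = 0.03396463
Posterior probability = posterior_odds / (1 + posterior_odds)
= 0.03396463 / (1 + 0.03396463)
= 0.03396463 / 1.03396463
= 0.0328

0.0328


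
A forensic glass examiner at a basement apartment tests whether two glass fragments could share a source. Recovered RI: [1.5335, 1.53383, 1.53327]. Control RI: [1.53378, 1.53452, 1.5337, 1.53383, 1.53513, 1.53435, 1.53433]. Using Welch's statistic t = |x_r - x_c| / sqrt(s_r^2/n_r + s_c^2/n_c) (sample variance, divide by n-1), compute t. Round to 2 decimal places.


Welch's t-criterion for glass RI comparison:
Recovered mean = sum / n_r = 4.6006 / 3 = 1.5335333
Control mean = sum / n_c = 10.73964 / 7 = 1.5342343
Recovered sample variance s_r^2 = 7.92333e-08
Control sample variance s_c^2 = 2.60295e-07
Welch SE (unpooled) = sqrt(s_r^2/n_r + s_c^2/n_c) = sqrt(2.64111e-08 + 3.7185e-08) = sqrt(6.35961e-08) = 0.000252183
|mean_r - mean_c| = 0.000700952
t = 0.000700952 / 0.000252183 = 2.78

2.78


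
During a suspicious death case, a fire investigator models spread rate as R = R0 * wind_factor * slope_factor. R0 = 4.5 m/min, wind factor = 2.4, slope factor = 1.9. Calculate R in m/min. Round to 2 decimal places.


Fire spread rate calculation:
R = R0 * wind_factor * slope_factor
= 4.5 * 2.4 * 1.9
= 10.8 * 1.9
= 20.52 m/min

20.52


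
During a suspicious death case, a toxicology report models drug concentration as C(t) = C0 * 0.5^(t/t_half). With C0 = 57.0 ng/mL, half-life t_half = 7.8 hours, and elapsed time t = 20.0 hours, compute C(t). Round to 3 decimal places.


Drug concentration decay:
Number of half-lives = t / t_half = 20.0 / 7.8 = 2.564103
Decay factor = 0.5^2.564103 = 0.16909396
C(t) = 57.0 * 0.16909396 = 9.638 ng/mL

9.638


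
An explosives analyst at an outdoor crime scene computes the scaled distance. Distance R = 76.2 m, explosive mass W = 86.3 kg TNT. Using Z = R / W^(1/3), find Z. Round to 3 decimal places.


Scaled distance calculation:
W^(1/3) = 86.3^(1/3) = 4.419132
Z = R / W^(1/3) = 76.2 / 4.419132
Z = 17.243 m/kg^(1/3)

17.243


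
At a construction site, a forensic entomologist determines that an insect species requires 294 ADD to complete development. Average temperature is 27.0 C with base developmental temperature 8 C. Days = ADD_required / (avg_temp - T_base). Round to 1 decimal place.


Insect development time:
Effective temperature = avg_temp - T_base = 27.0 - 8 = 19.0 C
Days = ADD / effective_temp = 294 / 19.0 = 15.5 days

15.5


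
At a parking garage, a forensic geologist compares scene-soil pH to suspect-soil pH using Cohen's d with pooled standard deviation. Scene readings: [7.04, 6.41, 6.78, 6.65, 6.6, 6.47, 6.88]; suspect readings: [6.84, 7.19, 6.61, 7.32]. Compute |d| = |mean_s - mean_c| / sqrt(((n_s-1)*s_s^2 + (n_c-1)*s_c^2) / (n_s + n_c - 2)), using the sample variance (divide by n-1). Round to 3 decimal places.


Pooled-variance Cohen's d for soil pH comparison:
Scene mean = 46.83 / 7 = 6.69
Suspect mean = 27.96 / 4 = 6.99
Scene sample variance s_s^2 = 0.050533
Suspect sample variance s_c^2 = 0.105267
Pooled variance = ((n_s-1)*s_s^2 + (n_c-1)*s_c^2) / (n_s + n_c - 2) = 0.068778
Pooled SD = sqrt(0.068778) = 0.262256
Mean difference = -0.3
|d| = |-0.3| / 0.262256 = 1.144

1.144


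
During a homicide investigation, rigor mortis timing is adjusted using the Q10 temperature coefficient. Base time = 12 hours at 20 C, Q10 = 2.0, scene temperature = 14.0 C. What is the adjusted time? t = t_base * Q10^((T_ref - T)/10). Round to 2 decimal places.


Rigor mortis time adjustment:
Exponent = (T_ref - T_actual) / 10 = (20 - 14.0) / 10 = 0.6
Q10 factor = 2.0^0.6 = 1.51572
t_adjusted = 12 * 1.51572 = 18.19 hours

18.19


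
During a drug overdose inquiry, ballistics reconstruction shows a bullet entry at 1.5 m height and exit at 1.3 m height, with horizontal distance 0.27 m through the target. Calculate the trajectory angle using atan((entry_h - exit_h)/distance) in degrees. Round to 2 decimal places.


Bullet trajectory angle:
Height difference = 1.5 - 1.3 = 0.2 m
angle = atan(0.2 / 0.27)
angle = atan(0.740741)
angle = 36.53 degrees

36.53


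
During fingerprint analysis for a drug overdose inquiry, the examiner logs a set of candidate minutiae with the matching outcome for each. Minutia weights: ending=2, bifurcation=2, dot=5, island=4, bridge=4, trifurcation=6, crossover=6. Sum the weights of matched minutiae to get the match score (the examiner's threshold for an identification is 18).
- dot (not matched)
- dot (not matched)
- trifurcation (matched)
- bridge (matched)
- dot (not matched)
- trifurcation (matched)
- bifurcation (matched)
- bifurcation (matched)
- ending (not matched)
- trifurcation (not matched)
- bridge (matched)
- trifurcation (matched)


Weighted minutiae match score:
  dot: not matched, +0
  dot: not matched, +0
  trifurcation: matched, +6 (running total 6)
  bridge: matched, +4 (running total 10)
  dot: not matched, +0
  trifurcation: matched, +6 (running total 16)
  bifurcation: matched, +2 (running total 18)
  bifurcation: matched, +2 (running total 20)
  ending: not matched, +0
  trifurcation: not matched, +0
  bridge: matched, +4 (running total 24)
  trifurcation: matched, +6 (running total 30)
Total score = 30
Threshold = 18; verdict = identification

30


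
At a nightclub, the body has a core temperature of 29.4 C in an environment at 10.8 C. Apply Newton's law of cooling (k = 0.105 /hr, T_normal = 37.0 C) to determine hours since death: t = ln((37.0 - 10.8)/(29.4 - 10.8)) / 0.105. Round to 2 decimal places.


Using Newton's law of cooling:
t = ln((T_normal - T_ambient) / (T_body - T_ambient)) / k
T_normal - T_ambient = 26.2
T_body - T_ambient = 18.6
Ratio = 1.408602
ln(ratio) = 0.342598
t = 0.342598 / 0.105 = 3.26 hours

3.26


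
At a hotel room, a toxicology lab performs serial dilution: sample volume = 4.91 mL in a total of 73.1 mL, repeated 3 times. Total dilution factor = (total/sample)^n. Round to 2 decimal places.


Dilution factor calculation:
Single dilution = V_total / V_sample = 73.1 / 4.91 ≈ 14.887984
Number of dilutions = 3
Total DF = (73.1 / 4.91)^3 (full precision, rounded at the end) = 3299.95

3299.95


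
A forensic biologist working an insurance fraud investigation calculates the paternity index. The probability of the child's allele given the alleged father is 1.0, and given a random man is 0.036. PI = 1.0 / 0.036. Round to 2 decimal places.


Paternity Index calculation:
PI = P(allele|father) / P(allele|random)
PI = 1.0 / 0.036
PI = 27.78

27.78


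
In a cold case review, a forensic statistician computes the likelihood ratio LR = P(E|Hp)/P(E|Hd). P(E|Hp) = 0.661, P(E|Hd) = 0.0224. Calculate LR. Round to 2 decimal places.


Likelihood ratio calculation:
LR = P(E|Hp) / P(E|Hd)
LR = 0.661 / 0.0224
LR = 29.51

29.51


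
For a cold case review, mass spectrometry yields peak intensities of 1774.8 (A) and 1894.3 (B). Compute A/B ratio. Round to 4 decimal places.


Spectral peak ratio:
Peak A = 1774.8 counts
Peak B = 1894.3 counts
Ratio = 1774.8 / 1894.3 = 0.9369

0.9369


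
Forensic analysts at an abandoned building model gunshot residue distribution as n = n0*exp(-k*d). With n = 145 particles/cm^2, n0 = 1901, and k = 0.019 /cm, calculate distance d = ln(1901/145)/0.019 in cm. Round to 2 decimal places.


GSR distance calculation:
n0/n = 1901 / 145 = 13.110345
ln(n0/n) = 2.573402
d = 2.573402 / 0.019 = 135.44 cm

135.44


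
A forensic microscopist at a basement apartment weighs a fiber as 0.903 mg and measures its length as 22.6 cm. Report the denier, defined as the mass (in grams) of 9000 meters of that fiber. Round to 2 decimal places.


Denier calculation:
Mass in grams = 0.903 mg / 1000 = 0.000903 g
Length in meters = 22.6 cm / 100 = 0.226 m
Linear density = mass / length = 0.000903 / 0.226 = 0.00399558 g/m
Denier = (g/m) * 9000 = 0.00399558 * 9000 = 35.96

35.96


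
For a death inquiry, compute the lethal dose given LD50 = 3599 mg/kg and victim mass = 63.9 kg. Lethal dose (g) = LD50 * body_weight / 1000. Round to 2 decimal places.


Lethal dose calculation:
Lethal dose = LD50 * body_weight / 1000
= 3599 * 63.9 / 1000
= 229976.1 / 1000
= 229.98 g

229.98


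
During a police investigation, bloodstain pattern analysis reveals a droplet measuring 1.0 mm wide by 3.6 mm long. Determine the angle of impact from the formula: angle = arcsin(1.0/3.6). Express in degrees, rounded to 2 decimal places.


Blood spatter impact angle calculation:
width / length = 1.0 / 3.6 = 0.277778
angle = arcsin(0.277778)
angle = 16.13 degrees

16.13


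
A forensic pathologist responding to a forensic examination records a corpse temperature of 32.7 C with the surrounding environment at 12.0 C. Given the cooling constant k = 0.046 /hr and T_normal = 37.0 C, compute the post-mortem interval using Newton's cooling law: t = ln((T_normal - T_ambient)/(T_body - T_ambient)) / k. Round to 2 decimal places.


Using Newton's law of cooling:
t = ln((T_normal - T_ambient) / (T_body - T_ambient)) / k
T_normal - T_ambient = 25.0
T_body - T_ambient = 20.7
Ratio = 1.207729
ln(ratio) = 0.188742
t = 0.188742 / 0.046 = 4.10 hours

4.10


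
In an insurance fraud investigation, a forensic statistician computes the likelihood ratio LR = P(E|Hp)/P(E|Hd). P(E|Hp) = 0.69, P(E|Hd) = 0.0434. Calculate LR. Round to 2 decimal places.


Likelihood ratio calculation:
LR = P(E|Hp) / P(E|Hd)
LR = 0.69 / 0.0434
LR = 15.90

15.90


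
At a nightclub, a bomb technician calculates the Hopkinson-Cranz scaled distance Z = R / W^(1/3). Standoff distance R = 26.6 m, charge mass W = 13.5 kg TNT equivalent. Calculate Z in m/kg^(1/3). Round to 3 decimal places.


Scaled distance calculation:
W^(1/3) = 13.5^(1/3) = 2.381102
Z = R / W^(1/3) = 26.6 / 2.381102
Z = 11.171 m/kg^(1/3)

11.171


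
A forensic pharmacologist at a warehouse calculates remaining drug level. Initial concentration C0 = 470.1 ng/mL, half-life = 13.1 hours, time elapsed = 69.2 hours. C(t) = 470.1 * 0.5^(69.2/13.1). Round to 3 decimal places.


Drug concentration decay:
Number of half-lives = t / t_half = 69.2 / 13.1 = 5.282443
Decay factor = 0.5^5.282443 = 0.02569367
C(t) = 470.1 * 0.02569367 = 12.079 ng/mL

12.079


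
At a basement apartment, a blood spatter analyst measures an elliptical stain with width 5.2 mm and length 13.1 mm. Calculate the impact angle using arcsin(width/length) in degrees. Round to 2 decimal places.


Blood spatter impact angle calculation:
width / length = 5.2 / 13.1 = 0.396947
angle = arcsin(0.396947)
angle = 23.39 degrees

23.39


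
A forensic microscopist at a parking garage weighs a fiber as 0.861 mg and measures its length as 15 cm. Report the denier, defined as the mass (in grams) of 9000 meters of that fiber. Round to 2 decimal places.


Denier calculation:
Mass in grams = 0.861 mg / 1000 = 0.000861 g
Length in meters = 15 cm / 100 = 0.15 m
Linear density = mass / length = 0.000861 / 0.15 = 0.00574 g/m
Denier = (g/m) * 9000 = 0.00574 * 9000 = 51.66

51.66


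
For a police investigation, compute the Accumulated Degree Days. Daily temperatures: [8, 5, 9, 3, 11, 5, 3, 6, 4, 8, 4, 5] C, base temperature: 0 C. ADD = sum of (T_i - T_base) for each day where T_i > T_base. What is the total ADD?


Computing ADD day by day:
Day 1: max(0, 8 - 0) = 8
Day 2: max(0, 5 - 0) = 5
Day 3: max(0, 9 - 0) = 9
Day 4: max(0, 3 - 0) = 3
Day 5: max(0, 11 - 0) = 11
Day 6: max(0, 5 - 0) = 5
Day 7: max(0, 3 - 0) = 3
Day 8: max(0, 6 - 0) = 6
Day 9: max(0, 4 - 0) = 4
Day 10: max(0, 8 - 0) = 8
Day 11: max(0, 4 - 0) = 4
Day 12: max(0, 5 - 0) = 5
Total ADD = 71

71


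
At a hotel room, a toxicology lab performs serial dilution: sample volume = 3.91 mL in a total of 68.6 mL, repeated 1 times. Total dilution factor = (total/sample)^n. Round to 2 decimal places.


Dilution factor calculation:
Single dilution = V_total / V_sample = 68.6 / 3.91 ≈ 17.544757
Number of dilutions = 1
Total DF = (68.6 / 3.91)^1 (full precision, rounded at the end) = 17.54

17.54


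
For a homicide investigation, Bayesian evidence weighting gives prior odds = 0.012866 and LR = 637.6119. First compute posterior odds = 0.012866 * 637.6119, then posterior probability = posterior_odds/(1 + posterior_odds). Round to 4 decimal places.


Bayesian evidence evaluation:
Posterior odds = prior_odds * LR = 0.012866 * 637.6119 = 8.203515
Posterior probability = posterior_odds / (1 + posterior_odds)
= 8.203515 / (1 + 8.203515)
= 8.203515 / 9.203515
= 0.8913

0.8913


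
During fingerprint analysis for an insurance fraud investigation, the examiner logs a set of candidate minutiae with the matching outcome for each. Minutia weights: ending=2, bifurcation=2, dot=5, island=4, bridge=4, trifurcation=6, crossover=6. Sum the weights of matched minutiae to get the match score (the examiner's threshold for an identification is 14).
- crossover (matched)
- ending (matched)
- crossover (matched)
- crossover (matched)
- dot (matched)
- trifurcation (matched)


Weighted minutiae match score:
  crossover: matched, +6 (running total 6)
  ending: matched, +2 (running total 8)
  crossover: matched, +6 (running total 14)
  crossover: matched, +6 (running total 20)
  dot: matched, +5 (running total 25)
  trifurcation: matched, +6 (running total 31)
Total score = 31
Threshold = 14; verdict = identification

31


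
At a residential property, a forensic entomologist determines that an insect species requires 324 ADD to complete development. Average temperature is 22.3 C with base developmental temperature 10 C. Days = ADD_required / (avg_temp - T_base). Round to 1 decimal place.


Insect development time:
Effective temperature = avg_temp - T_base = 22.3 - 10 = 12.3 C
Days = ADD / effective_temp = 324 / 12.3 = 26.3 days

26.3


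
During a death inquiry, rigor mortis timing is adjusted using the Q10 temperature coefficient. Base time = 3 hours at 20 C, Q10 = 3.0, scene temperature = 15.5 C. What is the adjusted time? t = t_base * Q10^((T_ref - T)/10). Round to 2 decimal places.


Rigor mortis time adjustment:
Exponent = (T_ref - T_actual) / 10 = (20 - 15.5) / 10 = 0.45
Q10 factor = 3.0^0.45 = 1.63947
t_adjusted = 3 * 1.63947 = 4.92 hours

4.92


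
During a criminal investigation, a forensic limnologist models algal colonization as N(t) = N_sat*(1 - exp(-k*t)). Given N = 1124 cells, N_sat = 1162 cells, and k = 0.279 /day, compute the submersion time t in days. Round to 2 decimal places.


PMSI from diatom colonization curve:
N / N_sat = 1124 / 1162 = 0.967298
1 - N/N_sat = 0.032702
ln(1 - N/N_sat) = -3.420319
t = -ln(1 - N/N_sat) / k = -(-3.420319) / 0.279 = 12.26 days

12.26


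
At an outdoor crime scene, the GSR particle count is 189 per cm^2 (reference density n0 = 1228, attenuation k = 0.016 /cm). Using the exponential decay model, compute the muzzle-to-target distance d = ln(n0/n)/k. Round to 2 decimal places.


GSR distance calculation:
n0/n = 1228 / 189 = 6.497354
ln(n0/n) = 1.871395
d = 1.871395 / 0.016 = 116.96 cm

116.96


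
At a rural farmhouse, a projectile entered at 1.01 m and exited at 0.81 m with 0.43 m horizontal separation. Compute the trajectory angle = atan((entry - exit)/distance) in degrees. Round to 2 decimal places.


Bullet trajectory angle:
Height difference = 1.01 - 0.81 = 0.2 m
angle = atan(0.2 / 0.43)
angle = atan(0.465116)
angle = 24.94 degrees

24.94


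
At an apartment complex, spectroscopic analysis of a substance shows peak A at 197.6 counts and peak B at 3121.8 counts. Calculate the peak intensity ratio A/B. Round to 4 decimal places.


Spectral peak ratio:
Peak A = 197.6 counts
Peak B = 3121.8 counts
Ratio = 197.6 / 3121.8 = 0.0633

0.0633


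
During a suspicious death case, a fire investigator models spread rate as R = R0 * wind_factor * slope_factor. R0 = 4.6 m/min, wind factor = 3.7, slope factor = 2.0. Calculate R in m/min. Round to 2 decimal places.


Fire spread rate calculation:
R = R0 * wind_factor * slope_factor
= 4.6 * 3.7 * 2.0
= 17.02 * 2.0
= 34.04 m/min

34.04


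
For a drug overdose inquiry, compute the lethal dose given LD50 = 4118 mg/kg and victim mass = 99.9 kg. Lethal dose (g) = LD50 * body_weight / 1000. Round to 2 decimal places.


Lethal dose calculation:
Lethal dose = LD50 * body_weight / 1000
= 4118 * 99.9 / 1000
= 411388.2 / 1000
= 411.39 g

411.39


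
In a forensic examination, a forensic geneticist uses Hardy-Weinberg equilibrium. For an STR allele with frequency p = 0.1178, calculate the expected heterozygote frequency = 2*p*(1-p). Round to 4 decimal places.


Hardy-Weinberg heterozygote frequency:
q = 1 - p = 1 - 0.1178 = 0.8822
2pq = 2 * 0.1178 * 0.8822 = 0.2078

0.2078


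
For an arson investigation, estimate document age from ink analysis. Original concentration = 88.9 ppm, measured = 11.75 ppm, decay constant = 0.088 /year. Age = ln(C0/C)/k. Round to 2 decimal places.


Document age estimation:
C0/C = 88.9 / 11.75 = 7.565957
ln(C0/C) = 2.023659
t = 2.023659 / 0.088 = 23.00 years

23.00


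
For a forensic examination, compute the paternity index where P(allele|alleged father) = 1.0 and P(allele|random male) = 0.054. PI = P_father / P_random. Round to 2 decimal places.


Paternity Index calculation:
PI = P(allele|father) / P(allele|random)
PI = 1.0 / 0.054
PI = 18.52

18.52


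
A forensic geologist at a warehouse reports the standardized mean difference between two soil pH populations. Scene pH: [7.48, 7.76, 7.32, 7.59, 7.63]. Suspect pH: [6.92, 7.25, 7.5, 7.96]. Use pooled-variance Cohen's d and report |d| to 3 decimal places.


Pooled-variance Cohen's d for soil pH comparison:
Scene mean = 37.78 / 5 = 7.556
Suspect mean = 29.63 / 4 = 7.4075
Scene sample variance s_s^2 = 0.02743
Suspect sample variance s_c^2 = 0.192092
Pooled variance = ((n_s-1)*s_s^2 + (n_c-1)*s_c^2) / (n_s + n_c - 2) = 0.097999
Pooled SD = sqrt(0.097999) = 0.313048
Mean difference = 0.1485
|d| = |0.1485| / 0.313048 = 0.474

0.474


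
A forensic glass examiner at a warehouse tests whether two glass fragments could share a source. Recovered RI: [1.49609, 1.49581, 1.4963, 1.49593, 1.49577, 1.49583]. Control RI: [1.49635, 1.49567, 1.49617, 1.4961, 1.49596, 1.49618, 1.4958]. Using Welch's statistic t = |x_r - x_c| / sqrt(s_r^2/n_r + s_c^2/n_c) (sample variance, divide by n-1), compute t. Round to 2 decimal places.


Welch's t-criterion for glass RI comparison:
Recovered mean = sum / n_r = 8.97573 / 6 = 1.495955
Control mean = sum / n_c = 10.47223 / 7 = 1.4960329
Recovered sample variance s_r^2 = 4.175e-08
Control sample variance s_c^2 = 5.61238e-08
Welch SE (unpooled) = sqrt(s_r^2/n_r + s_c^2/n_c) = sqrt(6.95833e-09 + 8.01769e-09) = sqrt(1.4976e-08) = 0.000122376
|mean_r - mean_c| = 7.78571e-05
t = 7.78571e-05 / 0.000122376 = 0.64

0.64


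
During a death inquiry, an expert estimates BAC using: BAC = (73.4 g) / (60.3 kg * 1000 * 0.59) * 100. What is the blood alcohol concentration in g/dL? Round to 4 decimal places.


Applying the Widmark formula:
BAC = (dose_g / (body_wt * 1000 * r)) * 100
Denominator = 60.3 * 1000 * 0.59 = 35577
BAC = (73.4 / 35577) * 100
BAC = 0.2063 g/dL

0.2063


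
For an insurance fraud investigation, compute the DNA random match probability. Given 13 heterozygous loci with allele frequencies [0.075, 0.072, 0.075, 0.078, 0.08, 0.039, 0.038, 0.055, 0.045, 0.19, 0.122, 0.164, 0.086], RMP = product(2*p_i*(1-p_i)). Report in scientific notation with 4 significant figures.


Computing RMP for 13 loci:
Locus 1: 2 * 0.075 * 0.925 = 0.13875
Locus 2: 2 * 0.072 * 0.928 = 0.133632
Locus 3: 2 * 0.075 * 0.925 = 0.13875
Locus 4: 2 * 0.078 * 0.922 = 0.143832
Locus 5: 2 * 0.08 * 0.92 = 0.1472
Locus 6: 2 * 0.039 * 0.961 = 0.074958
Locus 7: 2 * 0.038 * 0.962 = 0.073112
Locus 8: 2 * 0.055 * 0.945 = 0.10395
Locus 9: 2 * 0.045 * 0.955 = 0.08595
Locus 10: 2 * 0.19 * 0.81 = 0.3078
Locus 11: 2 * 0.122 * 0.878 = 0.214232
Locus 12: 2 * 0.164 * 0.836 = 0.274208
Locus 13: 2 * 0.086 * 0.914 = 0.157208
RMP = 7.581e-12

7.581e-12


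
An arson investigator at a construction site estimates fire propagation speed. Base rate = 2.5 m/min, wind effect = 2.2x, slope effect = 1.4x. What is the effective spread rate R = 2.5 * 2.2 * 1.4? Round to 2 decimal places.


Fire spread rate calculation:
R = R0 * wind_factor * slope_factor
= 2.5 * 2.2 * 1.4
= 5.5 * 1.4
= 7.70 m/min

7.70


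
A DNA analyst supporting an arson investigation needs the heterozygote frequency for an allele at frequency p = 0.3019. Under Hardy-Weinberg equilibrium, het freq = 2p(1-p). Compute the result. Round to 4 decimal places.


Hardy-Weinberg heterozygote frequency:
q = 1 - p = 1 - 0.3019 = 0.6981
2pq = 2 * 0.3019 * 0.6981 = 0.4215

0.4215


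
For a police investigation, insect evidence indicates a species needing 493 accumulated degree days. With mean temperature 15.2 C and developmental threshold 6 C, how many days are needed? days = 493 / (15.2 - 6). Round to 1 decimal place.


Insect development time:
Effective temperature = avg_temp - T_base = 15.2 - 6 = 9.2 C
Days = ADD / effective_temp = 493 / 9.2 = 53.6 days

53.6


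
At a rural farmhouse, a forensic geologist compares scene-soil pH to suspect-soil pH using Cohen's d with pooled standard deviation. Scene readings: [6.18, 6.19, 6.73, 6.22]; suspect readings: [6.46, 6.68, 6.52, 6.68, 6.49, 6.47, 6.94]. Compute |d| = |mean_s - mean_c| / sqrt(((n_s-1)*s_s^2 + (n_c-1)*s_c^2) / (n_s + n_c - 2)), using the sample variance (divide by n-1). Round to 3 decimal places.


Pooled-variance Cohen's d for soil pH comparison:
Scene mean = 25.32 / 4 = 6.33
Suspect mean = 46.24 / 7 = 6.605714
Scene sample variance s_s^2 = 0.0714
Suspect sample variance s_c^2 = 0.030529
Pooled variance = ((n_s-1)*s_s^2 + (n_c-1)*s_c^2) / (n_s + n_c - 2) = 0.044152
Pooled SD = sqrt(0.044152) = 0.210124
Mean difference = -0.275714
|d| = |-0.275714| / 0.210124 = 1.312

1.312


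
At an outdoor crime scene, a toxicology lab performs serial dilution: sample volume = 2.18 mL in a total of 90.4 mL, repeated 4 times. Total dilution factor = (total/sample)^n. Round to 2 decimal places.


Dilution factor calculation:
Single dilution = V_total / V_sample = 90.4 / 2.18 ≈ 41.46789
Number of dilutions = 4
Total DF = (90.4 / 2.18)^4 (full precision, rounded at the end) = 2956975.64

2956975.64


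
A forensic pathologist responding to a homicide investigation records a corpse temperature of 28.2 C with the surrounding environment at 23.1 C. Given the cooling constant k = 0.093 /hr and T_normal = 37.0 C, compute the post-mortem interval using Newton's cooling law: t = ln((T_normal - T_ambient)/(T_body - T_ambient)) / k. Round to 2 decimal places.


Using Newton's law of cooling:
t = ln((T_normal - T_ambient) / (T_body - T_ambient)) / k
T_normal - T_ambient = 13.9
T_body - T_ambient = 5.1
Ratio = 2.72549
ln(ratio) = 1.002648
t = 1.002648 / 0.093 = 10.78 hours

10.78


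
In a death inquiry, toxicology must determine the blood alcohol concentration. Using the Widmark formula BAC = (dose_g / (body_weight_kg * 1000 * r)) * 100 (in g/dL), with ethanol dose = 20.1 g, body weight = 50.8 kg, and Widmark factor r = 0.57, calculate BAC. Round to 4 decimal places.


Applying the Widmark formula:
BAC = (dose_g / (body_wt * 1000 * r)) * 100
Denominator = 50.8 * 1000 * 0.57 = 28956
BAC = (20.1 / 28956) * 100
BAC = 0.0694 g/dL

0.0694


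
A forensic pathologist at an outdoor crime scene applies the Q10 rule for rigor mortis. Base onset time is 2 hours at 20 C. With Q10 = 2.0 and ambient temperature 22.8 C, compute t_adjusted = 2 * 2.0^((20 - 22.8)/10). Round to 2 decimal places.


Rigor mortis time adjustment:
Exponent = (T_ref - T_actual) / 10 = (20 - 22.8) / 10 = -0.28
Q10 factor = 2.0^-0.28 = 0.82359
t_adjusted = 2 * 0.82359 = 1.65 hours

1.65


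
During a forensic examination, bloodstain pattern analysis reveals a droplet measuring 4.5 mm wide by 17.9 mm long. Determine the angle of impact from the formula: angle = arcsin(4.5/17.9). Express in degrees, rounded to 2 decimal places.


Blood spatter impact angle calculation:
width / length = 4.5 / 17.9 = 0.251397
angle = arcsin(0.251397)
angle = 14.56 degrees

14.56


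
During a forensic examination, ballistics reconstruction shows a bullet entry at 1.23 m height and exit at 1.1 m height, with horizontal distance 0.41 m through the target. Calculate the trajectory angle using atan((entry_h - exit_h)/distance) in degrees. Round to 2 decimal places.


Bullet trajectory angle:
Height difference = 1.23 - 1.1 = 0.13 m
angle = atan(0.13 / 0.41)
angle = atan(0.317073)
angle = 17.59 degrees

17.59


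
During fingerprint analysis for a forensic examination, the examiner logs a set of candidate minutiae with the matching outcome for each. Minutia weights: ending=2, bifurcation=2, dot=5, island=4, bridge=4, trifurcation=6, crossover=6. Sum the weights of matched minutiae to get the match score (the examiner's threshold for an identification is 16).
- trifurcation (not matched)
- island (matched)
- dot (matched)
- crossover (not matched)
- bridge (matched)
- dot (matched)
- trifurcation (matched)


Weighted minutiae match score:
  trifurcation: not matched, +0
  island: matched, +4 (running total 4)
  dot: matched, +5 (running total 9)
  crossover: not matched, +0
  bridge: matched, +4 (running total 13)
  dot: matched, +5 (running total 18)
  trifurcation: matched, +6 (running total 24)
Total score = 24
Threshold = 16; verdict = identification

24


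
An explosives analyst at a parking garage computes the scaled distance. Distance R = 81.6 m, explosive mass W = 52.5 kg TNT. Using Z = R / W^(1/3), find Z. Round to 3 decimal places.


Scaled distance calculation:
W^(1/3) = 52.5^(1/3) = 3.744436
Z = R / W^(1/3) = 81.6 / 3.744436
Z = 21.792 m/kg^(1/3)

21.792


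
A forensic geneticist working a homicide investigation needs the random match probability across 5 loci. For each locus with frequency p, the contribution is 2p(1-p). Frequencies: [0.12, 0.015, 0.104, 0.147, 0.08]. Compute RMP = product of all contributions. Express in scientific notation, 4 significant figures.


Computing RMP for 5 loci:
Locus 1: 2 * 0.12 * 0.88 = 0.2112
Locus 2: 2 * 0.015 * 0.985 = 0.02955
Locus 3: 2 * 0.104 * 0.896 = 0.186368
Locus 4: 2 * 0.147 * 0.853 = 0.250782
Locus 5: 2 * 0.08 * 0.92 = 0.1472
RMP = 4.294e-05

4.294e-05


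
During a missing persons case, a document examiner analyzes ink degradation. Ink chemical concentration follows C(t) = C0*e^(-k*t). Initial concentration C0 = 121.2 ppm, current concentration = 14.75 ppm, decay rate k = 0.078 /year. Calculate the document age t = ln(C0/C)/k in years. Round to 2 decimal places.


Document age estimation:
C0/C = 121.2 / 14.75 = 8.216949
ln(C0/C) = 2.106199
t = 2.106199 / 0.078 = 27.00 years

27.00


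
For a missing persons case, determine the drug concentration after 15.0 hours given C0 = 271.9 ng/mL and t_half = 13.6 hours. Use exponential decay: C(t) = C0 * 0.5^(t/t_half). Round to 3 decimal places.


Drug concentration decay:
Number of half-lives = t / t_half = 15.0 / 13.6 = 1.102941
Decay factor = 0.5^1.102941 = 0.46556645
C(t) = 271.9 * 0.46556645 = 126.588 ng/mL

126.588


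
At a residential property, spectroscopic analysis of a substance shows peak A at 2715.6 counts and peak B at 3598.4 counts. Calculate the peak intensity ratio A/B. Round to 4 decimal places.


Spectral peak ratio:
Peak A = 2715.6 counts
Peak B = 3598.4 counts
Ratio = 2715.6 / 3598.4 = 0.7547

0.7547


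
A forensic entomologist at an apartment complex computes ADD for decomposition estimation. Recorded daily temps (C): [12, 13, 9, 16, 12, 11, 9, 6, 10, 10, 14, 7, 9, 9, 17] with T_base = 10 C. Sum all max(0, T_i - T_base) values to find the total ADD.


Computing ADD day by day:
Day 1: max(0, 12 - 10) = 2
Day 2: max(0, 13 - 10) = 3
Day 3: max(0, 9 - 10) = 0
Day 4: max(0, 16 - 10) = 6
Day 5: max(0, 12 - 10) = 2
Day 6: max(0, 11 - 10) = 1
Day 7: max(0, 9 - 10) = 0
Day 8: max(0, 6 - 10) = 0
Day 9: max(0, 10 - 10) = 0
Day 10: max(0, 10 - 10) = 0
Day 11: max(0, 14 - 10) = 4
Day 12: max(0, 7 - 10) = 0
Day 13: max(0, 9 - 10) = 0
Day 14: max(0, 9 - 10) = 0
Day 15: max(0, 17 - 10) = 7
Total ADD = 25

25


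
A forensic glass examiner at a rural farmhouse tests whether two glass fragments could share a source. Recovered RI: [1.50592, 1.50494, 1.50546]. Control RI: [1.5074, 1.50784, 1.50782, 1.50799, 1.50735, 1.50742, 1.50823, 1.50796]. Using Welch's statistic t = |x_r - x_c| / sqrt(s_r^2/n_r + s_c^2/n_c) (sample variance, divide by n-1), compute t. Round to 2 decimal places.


Welch's t-criterion for glass RI comparison:
Recovered mean = sum / n_r = 4.51632 / 3 = 1.50544
Control mean = sum / n_c = 12.06201 / 8 = 1.5077513
Recovered sample variance s_r^2 = 2.404e-07
Control sample variance s_c^2 = 1.05212e-07
Welch SE (unpooled) = sqrt(s_r^2/n_r + s_c^2/n_c) = sqrt(8.01333e-08 + 1.31516e-08) = sqrt(9.32849e-08) = 0.000305426
|mean_r - mean_c| = 0.00231125
t = 0.00231125 / 0.000305426 = 7.57

7.57


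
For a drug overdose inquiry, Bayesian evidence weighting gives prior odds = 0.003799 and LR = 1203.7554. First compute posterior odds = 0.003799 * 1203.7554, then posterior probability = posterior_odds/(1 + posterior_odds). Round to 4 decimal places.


Bayesian evidence evaluation:
Posterior odds = prior_odds * LR = 0.003799 * 1203.7554 = 4.573067
Posterior probability = posterior_odds / (1 + posterior_odds)
= 4.573067 / (1 + 4.573067)
= 4.573067 / 5.573067
= 0.8206

0.8206


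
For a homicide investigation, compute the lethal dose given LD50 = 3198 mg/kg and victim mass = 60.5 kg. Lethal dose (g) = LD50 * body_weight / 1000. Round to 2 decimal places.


Lethal dose calculation:
Lethal dose = LD50 * body_weight / 1000
= 3198 * 60.5 / 1000
= 193479 / 1000
= 193.48 g

193.48


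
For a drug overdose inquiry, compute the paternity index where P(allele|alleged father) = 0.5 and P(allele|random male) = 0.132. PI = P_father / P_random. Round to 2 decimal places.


Paternity Index calculation:
PI = P(allele|father) / P(allele|random)
PI = 0.5 / 0.132
PI = 3.79

3.79


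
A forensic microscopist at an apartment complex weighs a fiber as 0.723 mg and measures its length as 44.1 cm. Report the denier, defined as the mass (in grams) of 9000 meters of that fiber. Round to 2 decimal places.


Denier calculation:
Mass in grams = 0.723 mg / 1000 = 0.000723 g
Length in meters = 44.1 cm / 100 = 0.441 m
Linear density = mass / length = 0.000723 / 0.441 = 0.00163946 g/m
Denier = (g/m) * 9000 = 0.00163946 * 9000 = 14.76

14.76


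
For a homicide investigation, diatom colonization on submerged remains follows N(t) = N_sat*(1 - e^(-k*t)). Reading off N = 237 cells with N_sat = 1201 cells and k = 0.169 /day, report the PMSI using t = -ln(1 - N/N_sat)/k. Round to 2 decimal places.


PMSI from diatom colonization curve:
N / N_sat = 237 / 1201 = 0.197336
1 - N/N_sat = 0.802664
ln(1 - N/N_sat) = -0.219819
t = -ln(1 - N/N_sat) / k = -(-0.219819) / 0.169 = 1.30 days

1.30


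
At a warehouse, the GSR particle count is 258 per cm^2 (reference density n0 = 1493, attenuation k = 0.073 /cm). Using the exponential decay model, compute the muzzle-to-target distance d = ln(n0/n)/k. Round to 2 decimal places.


GSR distance calculation:
n0/n = 1493 / 258 = 5.786822
ln(n0/n) = 1.755583
d = 1.755583 / 0.073 = 24.05 cm

24.05


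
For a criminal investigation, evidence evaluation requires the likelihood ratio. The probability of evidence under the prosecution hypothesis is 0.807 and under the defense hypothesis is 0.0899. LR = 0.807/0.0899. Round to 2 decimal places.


Likelihood ratio calculation:
LR = P(E|Hp) / P(E|Hd)
LR = 0.807 / 0.0899
LR = 8.98

8.98


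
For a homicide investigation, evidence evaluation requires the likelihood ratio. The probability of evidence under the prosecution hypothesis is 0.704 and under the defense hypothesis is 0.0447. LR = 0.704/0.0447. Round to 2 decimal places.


Likelihood ratio calculation:
LR = P(E|Hp) / P(E|Hd)
LR = 0.704 / 0.0447
LR = 15.75

15.75


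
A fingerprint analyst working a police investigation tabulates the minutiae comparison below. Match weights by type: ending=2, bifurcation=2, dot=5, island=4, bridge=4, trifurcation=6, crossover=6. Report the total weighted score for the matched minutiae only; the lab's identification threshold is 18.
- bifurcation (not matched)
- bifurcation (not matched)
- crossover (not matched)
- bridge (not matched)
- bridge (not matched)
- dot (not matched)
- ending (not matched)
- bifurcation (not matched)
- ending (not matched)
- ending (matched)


Weighted minutiae match score:
  bifurcation: not matched, +0
  bifurcation: not matched, +0
  crossover: not matched, +0
  bridge: not matched, +0
  bridge: not matched, +0
  dot: not matched, +0
  ending: not matched, +0
  bifurcation: not matched, +0
  ending: not matched, +0
  ending: matched, +2 (running total 2)
Total score = 2
Threshold = 18; verdict = inconclusive

2


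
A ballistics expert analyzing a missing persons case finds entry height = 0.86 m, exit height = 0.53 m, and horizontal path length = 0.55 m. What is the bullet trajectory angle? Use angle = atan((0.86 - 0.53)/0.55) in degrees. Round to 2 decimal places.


Bullet trajectory angle:
Height difference = 0.86 - 0.53 = 0.33 m
angle = atan(0.33 / 0.55)
angle = atan(0.6)
angle = 30.96 degrees

30.96


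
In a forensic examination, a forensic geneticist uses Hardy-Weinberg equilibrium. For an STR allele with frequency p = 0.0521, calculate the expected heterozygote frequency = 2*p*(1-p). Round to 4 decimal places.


Hardy-Weinberg heterozygote frequency:
q = 1 - p = 1 - 0.0521 = 0.9479
2pq = 2 * 0.0521 * 0.9479 = 0.0988

0.0988


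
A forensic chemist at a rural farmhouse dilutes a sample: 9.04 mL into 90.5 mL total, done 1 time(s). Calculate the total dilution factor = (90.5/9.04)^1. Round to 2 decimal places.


Dilution factor calculation:
Single dilution = V_total / V_sample = 90.5 / 9.04 ≈ 10.011062
Number of dilutions = 1
Total DF = (90.5 / 9.04)^1 (full precision, rounded at the end) = 10.01

10.01


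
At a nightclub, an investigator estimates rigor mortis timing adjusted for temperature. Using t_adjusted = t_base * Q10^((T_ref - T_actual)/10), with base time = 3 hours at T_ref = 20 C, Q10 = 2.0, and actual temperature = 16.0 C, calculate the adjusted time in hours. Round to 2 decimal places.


Rigor mortis time adjustment:
Exponent = (T_ref - T_actual) / 10 = (20 - 16.0) / 10 = 0.4
Q10 factor = 2.0^0.4 = 1.31951
t_adjusted = 3 * 1.31951 = 3.96 hours

3.96
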